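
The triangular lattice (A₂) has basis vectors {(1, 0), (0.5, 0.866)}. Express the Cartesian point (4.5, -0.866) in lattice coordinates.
5b₁ - b₂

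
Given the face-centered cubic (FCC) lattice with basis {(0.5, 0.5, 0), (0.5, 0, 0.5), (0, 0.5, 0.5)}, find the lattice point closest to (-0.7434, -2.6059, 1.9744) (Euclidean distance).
(-0.5, -2.5, 2)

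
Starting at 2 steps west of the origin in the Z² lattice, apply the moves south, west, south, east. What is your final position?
(-2, -2)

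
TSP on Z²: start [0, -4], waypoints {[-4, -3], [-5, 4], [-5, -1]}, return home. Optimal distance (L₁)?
26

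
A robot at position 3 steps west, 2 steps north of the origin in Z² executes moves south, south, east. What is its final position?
(-2, 0)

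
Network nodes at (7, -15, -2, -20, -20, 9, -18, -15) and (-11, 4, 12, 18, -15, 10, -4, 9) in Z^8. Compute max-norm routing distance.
38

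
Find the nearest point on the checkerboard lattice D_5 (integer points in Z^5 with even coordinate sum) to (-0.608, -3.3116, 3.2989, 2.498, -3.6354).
(-1, -3, 3, 3, -4)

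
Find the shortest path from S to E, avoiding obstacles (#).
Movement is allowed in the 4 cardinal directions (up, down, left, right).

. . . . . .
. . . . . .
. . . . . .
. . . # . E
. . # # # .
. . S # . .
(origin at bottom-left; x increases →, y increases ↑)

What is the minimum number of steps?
9
(one shortest path: (2, 0) → (1, 0) → (1, 1) → (1, 2) → (2, 2) → (2, 3) → (3, 3) → (4, 3) → (5, 3) → (5, 2))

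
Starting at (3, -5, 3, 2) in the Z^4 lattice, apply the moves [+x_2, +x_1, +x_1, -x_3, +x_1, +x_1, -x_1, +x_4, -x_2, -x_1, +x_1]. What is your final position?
(6, -5, 2, 3)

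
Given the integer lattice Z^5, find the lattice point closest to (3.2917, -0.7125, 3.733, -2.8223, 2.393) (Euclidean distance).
(3, -1, 4, -3, 2)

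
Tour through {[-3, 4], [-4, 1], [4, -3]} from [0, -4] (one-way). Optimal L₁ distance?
21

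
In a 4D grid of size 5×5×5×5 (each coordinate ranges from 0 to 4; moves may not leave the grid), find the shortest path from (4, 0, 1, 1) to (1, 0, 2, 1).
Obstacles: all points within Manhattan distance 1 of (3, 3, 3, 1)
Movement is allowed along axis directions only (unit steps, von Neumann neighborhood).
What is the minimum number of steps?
4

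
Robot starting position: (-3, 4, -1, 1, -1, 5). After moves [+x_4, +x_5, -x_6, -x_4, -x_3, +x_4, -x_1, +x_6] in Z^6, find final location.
(-4, 4, -2, 2, 0, 5)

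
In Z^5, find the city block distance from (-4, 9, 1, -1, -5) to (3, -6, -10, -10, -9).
46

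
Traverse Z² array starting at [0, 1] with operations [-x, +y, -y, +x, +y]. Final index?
(0, 2)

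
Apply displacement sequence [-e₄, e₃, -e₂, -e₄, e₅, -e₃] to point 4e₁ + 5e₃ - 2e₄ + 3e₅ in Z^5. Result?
(4, -1, 5, -4, 4)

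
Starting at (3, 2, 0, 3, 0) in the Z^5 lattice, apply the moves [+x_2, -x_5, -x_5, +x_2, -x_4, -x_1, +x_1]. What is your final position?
(3, 4, 0, 2, -2)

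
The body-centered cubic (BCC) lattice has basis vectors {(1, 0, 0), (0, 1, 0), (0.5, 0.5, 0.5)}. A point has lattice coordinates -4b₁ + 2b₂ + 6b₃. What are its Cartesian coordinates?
(-1, 5, 3)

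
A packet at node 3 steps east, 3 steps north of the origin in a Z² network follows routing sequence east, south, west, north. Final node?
(3, 3)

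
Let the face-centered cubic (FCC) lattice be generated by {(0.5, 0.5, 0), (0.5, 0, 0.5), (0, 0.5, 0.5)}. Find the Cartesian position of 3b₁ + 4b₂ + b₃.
(3.5, 2, 2.5)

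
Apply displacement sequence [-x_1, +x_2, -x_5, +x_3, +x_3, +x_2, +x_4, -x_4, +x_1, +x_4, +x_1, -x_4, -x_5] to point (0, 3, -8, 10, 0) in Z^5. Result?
(1, 5, -6, 10, -2)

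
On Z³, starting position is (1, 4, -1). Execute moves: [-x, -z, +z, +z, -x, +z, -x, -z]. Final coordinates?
(-2, 4, 0)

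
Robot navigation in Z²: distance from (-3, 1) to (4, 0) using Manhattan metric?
8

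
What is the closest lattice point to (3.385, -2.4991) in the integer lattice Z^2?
(3, -2)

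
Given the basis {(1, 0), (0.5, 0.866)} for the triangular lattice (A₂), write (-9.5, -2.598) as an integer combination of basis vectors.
-8b₁ - 3b₂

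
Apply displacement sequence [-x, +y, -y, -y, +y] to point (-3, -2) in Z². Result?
(-4, -2)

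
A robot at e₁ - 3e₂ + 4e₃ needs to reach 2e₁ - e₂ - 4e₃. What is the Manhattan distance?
11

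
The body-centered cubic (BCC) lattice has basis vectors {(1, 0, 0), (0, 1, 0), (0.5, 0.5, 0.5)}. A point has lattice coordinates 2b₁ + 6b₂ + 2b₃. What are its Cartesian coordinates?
(3, 7, 1)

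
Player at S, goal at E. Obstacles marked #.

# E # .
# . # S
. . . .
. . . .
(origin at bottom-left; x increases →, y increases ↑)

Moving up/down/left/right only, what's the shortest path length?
5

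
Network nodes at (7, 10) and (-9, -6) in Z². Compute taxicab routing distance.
32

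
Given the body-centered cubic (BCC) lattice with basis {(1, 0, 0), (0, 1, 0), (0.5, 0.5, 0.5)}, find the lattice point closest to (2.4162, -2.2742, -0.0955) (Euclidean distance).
(2.5, -2.5, -0.5)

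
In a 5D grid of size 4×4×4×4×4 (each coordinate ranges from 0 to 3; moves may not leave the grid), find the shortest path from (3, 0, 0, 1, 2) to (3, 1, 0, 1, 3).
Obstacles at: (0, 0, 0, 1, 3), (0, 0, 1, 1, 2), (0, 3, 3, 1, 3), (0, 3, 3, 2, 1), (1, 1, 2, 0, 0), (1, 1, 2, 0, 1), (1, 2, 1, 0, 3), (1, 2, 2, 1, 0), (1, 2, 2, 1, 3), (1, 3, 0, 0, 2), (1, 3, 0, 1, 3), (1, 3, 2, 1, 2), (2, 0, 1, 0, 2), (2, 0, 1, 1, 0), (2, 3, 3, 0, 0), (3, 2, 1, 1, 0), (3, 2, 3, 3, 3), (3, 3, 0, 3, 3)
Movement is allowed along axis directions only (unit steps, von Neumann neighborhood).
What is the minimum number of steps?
2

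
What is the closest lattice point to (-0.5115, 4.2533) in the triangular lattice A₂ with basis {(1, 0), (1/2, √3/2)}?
(-0.5, 4.33)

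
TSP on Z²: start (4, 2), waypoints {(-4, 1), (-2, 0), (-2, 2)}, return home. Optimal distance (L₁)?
20
(one optimal route: (4, 2) → (-4, 1) → (-2, 0) → (-2, 2) → (4, 2))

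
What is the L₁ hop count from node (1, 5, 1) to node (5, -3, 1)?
12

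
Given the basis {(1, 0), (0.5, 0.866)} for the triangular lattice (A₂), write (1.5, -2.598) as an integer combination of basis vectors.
3b₁ - 3b₂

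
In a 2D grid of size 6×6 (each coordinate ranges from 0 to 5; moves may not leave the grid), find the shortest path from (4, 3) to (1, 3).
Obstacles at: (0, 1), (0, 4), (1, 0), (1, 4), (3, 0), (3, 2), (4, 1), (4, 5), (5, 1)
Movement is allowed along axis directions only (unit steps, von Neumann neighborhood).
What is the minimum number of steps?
3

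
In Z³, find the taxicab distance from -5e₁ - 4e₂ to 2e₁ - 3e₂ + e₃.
9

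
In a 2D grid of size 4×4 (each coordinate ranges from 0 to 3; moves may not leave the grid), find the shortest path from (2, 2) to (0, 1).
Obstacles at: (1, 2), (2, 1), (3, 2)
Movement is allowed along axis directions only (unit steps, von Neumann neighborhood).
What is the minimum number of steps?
5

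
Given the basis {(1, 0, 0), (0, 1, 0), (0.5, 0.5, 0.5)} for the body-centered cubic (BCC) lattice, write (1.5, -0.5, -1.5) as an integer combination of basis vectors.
3b₁ + b₂ - 3b₃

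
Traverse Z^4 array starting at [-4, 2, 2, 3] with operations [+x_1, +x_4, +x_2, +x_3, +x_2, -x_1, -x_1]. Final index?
(-5, 4, 3, 4)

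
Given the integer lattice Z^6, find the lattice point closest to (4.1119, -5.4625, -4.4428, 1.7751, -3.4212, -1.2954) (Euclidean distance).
(4, -5, -4, 2, -3, -1)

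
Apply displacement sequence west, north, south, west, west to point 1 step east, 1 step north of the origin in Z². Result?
(-2, 1)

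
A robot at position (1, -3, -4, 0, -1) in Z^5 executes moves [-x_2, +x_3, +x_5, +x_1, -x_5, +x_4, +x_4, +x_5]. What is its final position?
(2, -4, -3, 2, 0)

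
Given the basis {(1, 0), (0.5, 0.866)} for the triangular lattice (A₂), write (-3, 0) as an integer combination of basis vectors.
-3b₁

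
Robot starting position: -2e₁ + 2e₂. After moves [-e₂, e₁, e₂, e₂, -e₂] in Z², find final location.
(-1, 2)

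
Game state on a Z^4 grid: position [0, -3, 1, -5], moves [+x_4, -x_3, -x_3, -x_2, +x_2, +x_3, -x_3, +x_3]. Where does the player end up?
(0, -3, 0, -4)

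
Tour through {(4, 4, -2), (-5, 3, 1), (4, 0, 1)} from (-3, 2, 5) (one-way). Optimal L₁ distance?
26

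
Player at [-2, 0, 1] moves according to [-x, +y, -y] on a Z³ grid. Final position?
(-3, 0, 1)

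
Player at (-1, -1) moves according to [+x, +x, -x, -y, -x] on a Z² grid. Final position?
(-1, -2)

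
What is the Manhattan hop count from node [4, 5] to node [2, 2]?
5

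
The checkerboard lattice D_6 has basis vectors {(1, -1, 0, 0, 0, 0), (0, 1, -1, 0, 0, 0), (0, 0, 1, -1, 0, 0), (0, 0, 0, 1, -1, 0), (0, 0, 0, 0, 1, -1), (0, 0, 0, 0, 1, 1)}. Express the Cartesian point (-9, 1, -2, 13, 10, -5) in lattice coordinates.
-9b₁ - 8b₂ - 10b₃ + 3b₄ + 9b₅ + 4b₆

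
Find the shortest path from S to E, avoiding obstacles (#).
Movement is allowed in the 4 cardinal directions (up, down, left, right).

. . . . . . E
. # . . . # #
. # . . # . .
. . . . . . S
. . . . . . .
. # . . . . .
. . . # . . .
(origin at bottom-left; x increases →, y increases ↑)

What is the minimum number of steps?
9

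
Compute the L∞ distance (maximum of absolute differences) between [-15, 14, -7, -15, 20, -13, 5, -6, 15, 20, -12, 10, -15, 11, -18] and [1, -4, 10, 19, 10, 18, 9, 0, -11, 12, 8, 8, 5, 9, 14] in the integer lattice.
34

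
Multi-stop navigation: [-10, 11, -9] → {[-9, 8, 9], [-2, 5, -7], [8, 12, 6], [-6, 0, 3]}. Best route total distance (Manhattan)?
76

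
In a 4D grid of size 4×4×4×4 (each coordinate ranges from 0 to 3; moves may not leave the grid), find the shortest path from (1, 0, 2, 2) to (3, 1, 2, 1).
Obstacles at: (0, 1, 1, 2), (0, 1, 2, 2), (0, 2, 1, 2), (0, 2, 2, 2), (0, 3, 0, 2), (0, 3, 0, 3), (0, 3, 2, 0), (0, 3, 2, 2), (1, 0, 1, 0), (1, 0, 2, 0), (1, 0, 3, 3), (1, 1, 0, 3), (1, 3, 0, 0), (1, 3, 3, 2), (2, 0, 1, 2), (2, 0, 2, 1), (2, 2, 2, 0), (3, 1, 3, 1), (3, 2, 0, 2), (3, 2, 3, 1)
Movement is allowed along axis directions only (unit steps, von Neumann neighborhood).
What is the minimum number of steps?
4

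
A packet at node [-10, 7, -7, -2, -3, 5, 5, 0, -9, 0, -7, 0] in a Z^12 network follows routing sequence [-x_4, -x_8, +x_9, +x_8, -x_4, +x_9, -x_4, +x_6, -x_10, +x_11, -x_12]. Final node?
(-10, 7, -7, -5, -3, 6, 5, 0, -7, -1, -6, -1)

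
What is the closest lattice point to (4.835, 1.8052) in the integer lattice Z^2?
(5, 2)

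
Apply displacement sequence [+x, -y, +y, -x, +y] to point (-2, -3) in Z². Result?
(-2, -2)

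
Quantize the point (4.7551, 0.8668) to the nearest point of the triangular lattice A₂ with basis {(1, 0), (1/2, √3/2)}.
(4.5, 0.866)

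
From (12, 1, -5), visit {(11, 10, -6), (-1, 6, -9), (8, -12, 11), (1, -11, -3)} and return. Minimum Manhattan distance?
110
(one optimal route: (12, 1, -5) → (11, 10, -6) → (-1, 6, -9) → (1, -11, -3) → (8, -12, 11) → (12, 1, -5))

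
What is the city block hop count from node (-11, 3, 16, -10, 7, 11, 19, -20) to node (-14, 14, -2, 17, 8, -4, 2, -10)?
102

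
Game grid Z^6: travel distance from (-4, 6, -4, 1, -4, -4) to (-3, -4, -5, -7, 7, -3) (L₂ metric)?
16.9706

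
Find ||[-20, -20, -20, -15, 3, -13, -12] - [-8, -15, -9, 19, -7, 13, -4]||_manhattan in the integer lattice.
106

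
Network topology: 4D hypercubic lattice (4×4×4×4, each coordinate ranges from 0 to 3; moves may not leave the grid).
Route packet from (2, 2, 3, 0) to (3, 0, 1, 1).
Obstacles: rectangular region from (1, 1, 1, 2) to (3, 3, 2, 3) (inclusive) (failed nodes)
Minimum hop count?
6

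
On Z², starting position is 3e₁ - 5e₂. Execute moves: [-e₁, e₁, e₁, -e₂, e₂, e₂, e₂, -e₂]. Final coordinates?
(4, -4)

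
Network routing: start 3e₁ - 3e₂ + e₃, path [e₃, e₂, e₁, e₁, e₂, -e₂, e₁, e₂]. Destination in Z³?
(6, -1, 2)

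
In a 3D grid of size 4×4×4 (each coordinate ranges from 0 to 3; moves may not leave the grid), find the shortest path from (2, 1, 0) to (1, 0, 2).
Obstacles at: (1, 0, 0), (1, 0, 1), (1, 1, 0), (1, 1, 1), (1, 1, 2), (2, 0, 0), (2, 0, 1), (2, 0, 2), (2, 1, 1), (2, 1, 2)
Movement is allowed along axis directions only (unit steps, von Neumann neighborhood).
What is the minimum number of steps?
8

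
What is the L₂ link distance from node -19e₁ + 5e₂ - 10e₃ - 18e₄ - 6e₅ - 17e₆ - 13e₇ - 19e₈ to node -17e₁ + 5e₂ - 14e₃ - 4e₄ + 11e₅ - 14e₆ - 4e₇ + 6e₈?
34.9285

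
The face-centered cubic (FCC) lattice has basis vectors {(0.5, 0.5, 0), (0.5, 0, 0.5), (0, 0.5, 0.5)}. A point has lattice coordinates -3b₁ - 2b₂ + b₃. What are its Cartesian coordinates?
(-2.5, -1, -0.5)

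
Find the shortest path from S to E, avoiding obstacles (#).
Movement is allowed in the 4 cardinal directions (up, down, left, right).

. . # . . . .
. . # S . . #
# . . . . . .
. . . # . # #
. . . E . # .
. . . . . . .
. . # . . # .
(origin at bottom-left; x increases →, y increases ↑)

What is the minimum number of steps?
5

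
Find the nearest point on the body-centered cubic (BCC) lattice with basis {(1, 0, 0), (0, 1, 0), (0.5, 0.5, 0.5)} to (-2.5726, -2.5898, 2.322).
(-2.5, -2.5, 2.5)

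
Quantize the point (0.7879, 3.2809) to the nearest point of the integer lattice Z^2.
(1, 3)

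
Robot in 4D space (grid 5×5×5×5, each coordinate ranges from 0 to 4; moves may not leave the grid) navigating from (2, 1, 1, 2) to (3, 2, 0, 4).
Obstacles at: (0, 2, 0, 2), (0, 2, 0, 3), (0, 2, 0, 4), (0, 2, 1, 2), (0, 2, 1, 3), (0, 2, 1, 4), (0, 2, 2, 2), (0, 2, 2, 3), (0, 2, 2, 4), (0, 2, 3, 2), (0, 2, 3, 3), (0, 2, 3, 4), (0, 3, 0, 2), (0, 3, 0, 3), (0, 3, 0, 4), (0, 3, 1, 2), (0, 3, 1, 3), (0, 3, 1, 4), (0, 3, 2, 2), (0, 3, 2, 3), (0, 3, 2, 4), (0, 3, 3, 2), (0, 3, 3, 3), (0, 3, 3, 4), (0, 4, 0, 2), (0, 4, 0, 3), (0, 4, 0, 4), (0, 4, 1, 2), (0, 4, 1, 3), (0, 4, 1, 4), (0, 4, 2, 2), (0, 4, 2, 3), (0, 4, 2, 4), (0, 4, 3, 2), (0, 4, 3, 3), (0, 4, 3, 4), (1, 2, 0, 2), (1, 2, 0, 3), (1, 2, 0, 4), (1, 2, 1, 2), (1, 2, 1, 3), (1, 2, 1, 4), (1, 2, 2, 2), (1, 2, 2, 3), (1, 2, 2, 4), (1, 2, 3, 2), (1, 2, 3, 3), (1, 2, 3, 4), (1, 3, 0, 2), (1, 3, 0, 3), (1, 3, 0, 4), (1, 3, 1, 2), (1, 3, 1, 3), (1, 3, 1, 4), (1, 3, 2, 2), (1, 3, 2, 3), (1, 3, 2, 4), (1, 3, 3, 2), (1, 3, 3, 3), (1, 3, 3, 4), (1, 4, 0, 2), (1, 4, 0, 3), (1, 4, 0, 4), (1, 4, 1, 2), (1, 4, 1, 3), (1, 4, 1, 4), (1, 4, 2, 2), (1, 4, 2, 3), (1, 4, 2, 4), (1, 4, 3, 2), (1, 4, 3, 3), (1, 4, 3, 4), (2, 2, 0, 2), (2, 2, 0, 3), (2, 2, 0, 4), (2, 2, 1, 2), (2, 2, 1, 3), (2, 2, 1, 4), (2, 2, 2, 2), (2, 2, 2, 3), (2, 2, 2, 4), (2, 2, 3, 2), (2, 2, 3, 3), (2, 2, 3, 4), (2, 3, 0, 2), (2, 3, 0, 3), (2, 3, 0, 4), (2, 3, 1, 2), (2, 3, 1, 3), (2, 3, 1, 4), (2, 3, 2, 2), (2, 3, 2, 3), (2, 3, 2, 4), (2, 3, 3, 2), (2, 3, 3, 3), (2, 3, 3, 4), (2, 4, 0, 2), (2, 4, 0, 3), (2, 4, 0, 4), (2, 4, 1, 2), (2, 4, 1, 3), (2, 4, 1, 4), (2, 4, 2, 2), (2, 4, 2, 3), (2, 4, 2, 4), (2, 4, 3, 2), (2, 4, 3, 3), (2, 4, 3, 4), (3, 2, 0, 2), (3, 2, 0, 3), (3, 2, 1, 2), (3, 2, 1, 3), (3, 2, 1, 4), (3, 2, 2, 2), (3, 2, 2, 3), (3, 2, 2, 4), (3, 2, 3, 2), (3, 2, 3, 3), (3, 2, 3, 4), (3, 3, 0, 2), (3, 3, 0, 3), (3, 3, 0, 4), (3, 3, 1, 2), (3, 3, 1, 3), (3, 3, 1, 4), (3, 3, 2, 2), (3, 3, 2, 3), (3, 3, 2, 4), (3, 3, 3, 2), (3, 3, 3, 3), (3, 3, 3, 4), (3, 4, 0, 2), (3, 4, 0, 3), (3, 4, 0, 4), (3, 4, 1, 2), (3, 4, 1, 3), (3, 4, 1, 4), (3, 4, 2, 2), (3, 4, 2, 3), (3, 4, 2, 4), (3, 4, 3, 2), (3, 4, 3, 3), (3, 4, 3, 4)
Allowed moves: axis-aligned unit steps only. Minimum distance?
5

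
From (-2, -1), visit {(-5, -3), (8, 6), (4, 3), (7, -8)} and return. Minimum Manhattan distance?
54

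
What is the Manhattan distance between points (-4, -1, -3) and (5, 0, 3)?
16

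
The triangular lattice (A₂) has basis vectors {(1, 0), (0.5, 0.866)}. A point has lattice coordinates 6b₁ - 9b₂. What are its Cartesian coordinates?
(1.5, -7.794)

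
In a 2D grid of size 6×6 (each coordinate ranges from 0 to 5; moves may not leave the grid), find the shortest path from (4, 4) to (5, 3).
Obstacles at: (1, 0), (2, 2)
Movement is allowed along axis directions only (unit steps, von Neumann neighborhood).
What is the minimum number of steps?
2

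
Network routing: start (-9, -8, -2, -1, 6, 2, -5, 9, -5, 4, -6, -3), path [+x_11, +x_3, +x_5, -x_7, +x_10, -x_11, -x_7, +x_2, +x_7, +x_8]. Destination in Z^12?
(-9, -7, -1, -1, 7, 2, -6, 10, -5, 5, -6, -3)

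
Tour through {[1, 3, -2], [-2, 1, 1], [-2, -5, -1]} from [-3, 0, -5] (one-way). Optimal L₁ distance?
26
(one optimal route: (-3, 0, -5) → (1, 3, -2) → (-2, 1, 1) → (-2, -5, -1))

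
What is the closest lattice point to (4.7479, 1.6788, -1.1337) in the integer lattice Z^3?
(5, 2, -1)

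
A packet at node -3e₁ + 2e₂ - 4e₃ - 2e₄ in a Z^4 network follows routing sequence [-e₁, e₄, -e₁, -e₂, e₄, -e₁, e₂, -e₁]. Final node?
(-7, 2, -4, 0)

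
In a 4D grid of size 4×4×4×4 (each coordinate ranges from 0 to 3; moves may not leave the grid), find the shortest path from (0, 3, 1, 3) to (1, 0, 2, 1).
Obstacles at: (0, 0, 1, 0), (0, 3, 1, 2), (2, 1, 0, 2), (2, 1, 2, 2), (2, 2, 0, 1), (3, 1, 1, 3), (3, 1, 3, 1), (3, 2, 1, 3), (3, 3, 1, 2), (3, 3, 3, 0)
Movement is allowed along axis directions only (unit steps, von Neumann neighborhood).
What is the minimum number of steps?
7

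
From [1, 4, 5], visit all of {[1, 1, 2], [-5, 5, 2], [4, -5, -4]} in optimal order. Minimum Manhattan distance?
35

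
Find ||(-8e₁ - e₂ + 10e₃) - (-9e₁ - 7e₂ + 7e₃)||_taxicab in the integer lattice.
10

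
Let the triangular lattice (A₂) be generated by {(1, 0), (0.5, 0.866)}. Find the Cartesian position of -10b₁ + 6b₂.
(-7, 5.196)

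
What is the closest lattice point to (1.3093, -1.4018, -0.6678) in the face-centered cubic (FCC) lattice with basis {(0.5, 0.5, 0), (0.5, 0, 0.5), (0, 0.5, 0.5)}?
(1, -1.5, -0.5)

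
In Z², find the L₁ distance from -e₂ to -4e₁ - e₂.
4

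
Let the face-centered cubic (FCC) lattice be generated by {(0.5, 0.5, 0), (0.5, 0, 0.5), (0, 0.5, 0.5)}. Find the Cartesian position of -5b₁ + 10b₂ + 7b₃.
(2.5, 1, 8.5)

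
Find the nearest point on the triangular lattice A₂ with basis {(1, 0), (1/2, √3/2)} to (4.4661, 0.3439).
(4.5, 0.866)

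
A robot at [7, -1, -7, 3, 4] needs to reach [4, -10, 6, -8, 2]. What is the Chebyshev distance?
13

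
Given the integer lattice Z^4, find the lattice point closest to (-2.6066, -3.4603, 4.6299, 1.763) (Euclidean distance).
(-3, -3, 5, 2)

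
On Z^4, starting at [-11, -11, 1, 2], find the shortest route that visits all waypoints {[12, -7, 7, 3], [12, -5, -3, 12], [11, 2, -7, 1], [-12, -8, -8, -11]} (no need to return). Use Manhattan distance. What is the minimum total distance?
116
(one optimal route: (-11, -11, 1, 2) → (-12, -8, -8, -11) → (11, 2, -7, 1) → (12, -5, -3, 12) → (12, -7, 7, 3))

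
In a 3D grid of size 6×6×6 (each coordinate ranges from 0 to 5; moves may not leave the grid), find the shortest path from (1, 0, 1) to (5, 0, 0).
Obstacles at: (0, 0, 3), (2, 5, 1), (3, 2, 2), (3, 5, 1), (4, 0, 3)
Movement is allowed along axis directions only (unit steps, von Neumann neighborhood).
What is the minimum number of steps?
5
(one shortest path: (1, 0, 1) → (2, 0, 1) → (3, 0, 1) → (4, 0, 1) → (5, 0, 1) → (5, 0, 0))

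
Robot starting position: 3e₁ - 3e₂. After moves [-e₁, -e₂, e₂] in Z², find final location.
(2, -3)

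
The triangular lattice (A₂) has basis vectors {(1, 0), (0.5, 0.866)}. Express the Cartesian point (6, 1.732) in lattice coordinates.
5b₁ + 2b₂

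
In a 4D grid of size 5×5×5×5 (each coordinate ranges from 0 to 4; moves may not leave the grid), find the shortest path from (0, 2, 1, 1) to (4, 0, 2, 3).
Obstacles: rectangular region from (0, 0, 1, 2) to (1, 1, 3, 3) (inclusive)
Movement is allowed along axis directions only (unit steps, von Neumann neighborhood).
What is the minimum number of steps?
9
(one shortest path: (0, 2, 1, 1) → (1, 2, 1, 1) → (2, 2, 1, 1) → (3, 2, 1, 1) → (4, 2, 1, 1) → (4, 1, 1, 1) → (4, 0, 1, 1) → (4, 0, 2, 1) → (4, 0, 2, 2) → (4, 0, 2, 3))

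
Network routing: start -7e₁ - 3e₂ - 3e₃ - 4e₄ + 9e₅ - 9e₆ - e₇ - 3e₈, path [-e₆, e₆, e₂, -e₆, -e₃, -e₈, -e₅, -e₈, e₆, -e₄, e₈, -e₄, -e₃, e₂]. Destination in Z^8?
(-7, -1, -5, -6, 8, -9, -1, -4)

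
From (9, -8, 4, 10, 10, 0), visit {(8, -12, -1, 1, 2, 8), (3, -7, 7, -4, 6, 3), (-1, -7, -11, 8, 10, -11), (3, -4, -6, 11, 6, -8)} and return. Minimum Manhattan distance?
170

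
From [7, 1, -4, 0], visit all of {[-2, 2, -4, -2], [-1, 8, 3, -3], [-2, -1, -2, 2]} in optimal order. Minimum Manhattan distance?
39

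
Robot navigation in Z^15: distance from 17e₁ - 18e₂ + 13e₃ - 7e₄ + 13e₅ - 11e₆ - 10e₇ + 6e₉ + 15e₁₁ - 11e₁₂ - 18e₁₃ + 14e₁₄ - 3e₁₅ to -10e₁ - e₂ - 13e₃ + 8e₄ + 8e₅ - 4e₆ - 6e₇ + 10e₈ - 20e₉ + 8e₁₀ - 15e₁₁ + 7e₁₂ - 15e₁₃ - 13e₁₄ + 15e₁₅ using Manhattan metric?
241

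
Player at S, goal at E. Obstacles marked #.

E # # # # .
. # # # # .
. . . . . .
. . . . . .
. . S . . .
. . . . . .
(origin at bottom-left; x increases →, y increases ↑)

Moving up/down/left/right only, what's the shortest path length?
6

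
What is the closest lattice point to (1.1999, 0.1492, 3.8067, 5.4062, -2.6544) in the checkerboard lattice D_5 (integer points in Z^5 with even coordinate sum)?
(1, 0, 4, 6, -3)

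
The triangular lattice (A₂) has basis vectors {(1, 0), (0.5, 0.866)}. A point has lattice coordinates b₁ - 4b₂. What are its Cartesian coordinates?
(-1, -3.464)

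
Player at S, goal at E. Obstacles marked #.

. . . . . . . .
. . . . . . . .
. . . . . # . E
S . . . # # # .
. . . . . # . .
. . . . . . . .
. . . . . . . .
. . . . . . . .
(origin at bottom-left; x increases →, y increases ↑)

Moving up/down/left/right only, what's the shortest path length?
10
(one shortest path: (0, 4) → (1, 4) → (2, 4) → (3, 4) → (3, 5) → (4, 5) → (4, 6) → (5, 6) → (6, 6) → (7, 6) → (7, 5))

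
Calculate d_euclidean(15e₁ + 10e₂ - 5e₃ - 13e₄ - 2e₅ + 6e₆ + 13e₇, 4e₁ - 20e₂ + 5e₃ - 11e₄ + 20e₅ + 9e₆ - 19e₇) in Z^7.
51.4004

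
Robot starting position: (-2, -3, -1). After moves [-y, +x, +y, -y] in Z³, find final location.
(-1, -4, -1)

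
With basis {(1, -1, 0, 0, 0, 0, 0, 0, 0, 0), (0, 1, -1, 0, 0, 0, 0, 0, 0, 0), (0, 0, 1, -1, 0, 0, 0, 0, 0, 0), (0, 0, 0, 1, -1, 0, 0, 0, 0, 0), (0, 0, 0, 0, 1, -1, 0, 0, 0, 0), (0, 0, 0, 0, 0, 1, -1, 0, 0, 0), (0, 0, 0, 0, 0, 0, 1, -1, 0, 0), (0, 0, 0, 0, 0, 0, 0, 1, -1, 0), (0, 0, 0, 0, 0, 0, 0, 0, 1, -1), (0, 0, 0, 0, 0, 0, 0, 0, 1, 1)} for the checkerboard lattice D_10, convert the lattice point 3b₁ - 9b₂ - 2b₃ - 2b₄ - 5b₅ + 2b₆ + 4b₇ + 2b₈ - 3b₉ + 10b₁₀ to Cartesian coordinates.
(3, -12, 7, 0, -3, 7, 2, -2, 5, 13)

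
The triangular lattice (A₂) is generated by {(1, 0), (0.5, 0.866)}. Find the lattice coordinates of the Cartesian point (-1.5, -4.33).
b₁ - 5b₂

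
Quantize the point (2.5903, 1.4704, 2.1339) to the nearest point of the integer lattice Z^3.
(3, 1, 2)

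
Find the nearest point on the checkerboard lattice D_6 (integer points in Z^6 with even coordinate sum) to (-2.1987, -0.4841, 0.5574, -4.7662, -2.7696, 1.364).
(-2, 0, 1, -5, -3, 1)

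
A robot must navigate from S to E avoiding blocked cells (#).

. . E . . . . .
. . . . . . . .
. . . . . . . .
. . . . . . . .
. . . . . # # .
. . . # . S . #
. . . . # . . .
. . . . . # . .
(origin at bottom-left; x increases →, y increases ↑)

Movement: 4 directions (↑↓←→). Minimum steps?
8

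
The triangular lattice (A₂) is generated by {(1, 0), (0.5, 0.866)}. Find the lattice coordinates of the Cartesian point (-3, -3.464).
-b₁ - 4b₂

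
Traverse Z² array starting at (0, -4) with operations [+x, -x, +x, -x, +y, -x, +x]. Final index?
(0, -3)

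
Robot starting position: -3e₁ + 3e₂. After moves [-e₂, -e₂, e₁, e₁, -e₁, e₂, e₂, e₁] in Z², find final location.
(-1, 3)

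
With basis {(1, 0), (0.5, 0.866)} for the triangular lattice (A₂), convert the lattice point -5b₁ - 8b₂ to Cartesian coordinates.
(-9, -6.928)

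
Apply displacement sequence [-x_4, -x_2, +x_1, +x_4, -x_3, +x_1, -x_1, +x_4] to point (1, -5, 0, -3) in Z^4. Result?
(2, -6, -1, -2)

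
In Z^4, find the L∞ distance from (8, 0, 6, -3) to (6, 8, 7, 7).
10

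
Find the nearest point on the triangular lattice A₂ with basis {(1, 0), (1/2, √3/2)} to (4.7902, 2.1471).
(5, 1.732)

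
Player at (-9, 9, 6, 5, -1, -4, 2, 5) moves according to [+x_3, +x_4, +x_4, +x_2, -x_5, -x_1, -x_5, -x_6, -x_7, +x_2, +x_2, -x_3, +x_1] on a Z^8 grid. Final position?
(-9, 12, 6, 7, -3, -5, 1, 5)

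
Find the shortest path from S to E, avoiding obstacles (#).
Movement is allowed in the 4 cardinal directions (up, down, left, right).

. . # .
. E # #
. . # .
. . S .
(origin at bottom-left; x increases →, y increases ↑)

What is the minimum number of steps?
3
(one shortest path: (2, 0) → (1, 0) → (1, 1) → (1, 2))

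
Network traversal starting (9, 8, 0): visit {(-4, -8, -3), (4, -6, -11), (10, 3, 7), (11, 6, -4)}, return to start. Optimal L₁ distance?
100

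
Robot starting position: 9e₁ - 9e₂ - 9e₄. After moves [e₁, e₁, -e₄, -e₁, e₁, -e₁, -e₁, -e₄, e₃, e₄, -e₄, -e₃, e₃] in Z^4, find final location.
(9, -9, 1, -11)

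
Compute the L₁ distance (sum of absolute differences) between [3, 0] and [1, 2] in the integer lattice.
4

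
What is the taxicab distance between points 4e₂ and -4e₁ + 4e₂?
4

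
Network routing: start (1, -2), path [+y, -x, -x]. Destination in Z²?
(-1, -1)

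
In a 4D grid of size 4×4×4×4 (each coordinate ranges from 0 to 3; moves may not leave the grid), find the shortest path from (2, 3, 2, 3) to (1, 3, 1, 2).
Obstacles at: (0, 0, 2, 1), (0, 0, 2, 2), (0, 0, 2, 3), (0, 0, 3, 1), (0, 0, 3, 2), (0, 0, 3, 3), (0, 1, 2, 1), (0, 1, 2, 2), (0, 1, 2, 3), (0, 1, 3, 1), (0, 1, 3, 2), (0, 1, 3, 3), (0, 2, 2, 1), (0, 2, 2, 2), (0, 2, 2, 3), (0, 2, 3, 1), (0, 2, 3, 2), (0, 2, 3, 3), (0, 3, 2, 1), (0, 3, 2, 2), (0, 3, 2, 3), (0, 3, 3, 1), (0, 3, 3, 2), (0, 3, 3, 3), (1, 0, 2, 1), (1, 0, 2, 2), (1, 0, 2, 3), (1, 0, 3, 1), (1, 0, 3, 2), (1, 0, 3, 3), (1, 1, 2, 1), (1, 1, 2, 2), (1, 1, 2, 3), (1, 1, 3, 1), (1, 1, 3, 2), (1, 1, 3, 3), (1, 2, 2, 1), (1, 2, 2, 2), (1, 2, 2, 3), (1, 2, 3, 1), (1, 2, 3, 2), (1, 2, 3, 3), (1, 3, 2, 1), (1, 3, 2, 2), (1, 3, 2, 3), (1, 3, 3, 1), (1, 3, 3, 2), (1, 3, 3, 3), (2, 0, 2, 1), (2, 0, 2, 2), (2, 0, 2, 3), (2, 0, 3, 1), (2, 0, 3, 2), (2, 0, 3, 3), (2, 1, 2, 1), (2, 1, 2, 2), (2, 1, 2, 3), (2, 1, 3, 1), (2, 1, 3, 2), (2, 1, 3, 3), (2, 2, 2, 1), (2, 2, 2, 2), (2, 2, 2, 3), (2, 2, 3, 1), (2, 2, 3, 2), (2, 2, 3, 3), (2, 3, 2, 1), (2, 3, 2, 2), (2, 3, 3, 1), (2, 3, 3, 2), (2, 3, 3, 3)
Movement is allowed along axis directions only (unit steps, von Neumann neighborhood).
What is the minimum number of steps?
3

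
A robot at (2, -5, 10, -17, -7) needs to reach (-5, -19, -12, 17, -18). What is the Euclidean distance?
44.7884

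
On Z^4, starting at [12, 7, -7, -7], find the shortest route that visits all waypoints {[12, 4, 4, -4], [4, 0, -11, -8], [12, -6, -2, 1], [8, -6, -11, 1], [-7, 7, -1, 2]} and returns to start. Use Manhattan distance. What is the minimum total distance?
136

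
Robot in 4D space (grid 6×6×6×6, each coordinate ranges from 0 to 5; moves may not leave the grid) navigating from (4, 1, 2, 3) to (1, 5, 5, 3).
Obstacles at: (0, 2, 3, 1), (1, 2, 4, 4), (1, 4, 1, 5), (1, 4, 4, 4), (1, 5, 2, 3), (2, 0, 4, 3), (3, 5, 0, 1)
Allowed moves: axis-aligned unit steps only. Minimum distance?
10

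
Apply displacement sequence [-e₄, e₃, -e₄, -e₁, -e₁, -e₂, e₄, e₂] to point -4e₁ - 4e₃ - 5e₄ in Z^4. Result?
(-6, 0, -3, -6)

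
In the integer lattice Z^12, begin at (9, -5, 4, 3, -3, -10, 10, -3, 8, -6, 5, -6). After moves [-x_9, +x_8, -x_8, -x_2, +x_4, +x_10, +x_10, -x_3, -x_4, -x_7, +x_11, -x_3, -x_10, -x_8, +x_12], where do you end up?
(9, -6, 2, 3, -3, -10, 9, -4, 7, -5, 6, -5)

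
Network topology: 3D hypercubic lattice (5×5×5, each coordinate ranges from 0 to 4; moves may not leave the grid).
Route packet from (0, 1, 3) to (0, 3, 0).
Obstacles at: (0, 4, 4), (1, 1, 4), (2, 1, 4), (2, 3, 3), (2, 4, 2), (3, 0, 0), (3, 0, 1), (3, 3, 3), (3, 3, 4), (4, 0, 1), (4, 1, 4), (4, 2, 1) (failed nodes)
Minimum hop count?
5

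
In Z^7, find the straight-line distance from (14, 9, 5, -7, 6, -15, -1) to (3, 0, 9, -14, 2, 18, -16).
39.9625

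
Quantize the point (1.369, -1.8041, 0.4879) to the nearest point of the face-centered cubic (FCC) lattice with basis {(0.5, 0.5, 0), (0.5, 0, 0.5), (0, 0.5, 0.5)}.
(1.5, -2, 0.5)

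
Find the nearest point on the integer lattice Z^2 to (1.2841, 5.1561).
(1, 5)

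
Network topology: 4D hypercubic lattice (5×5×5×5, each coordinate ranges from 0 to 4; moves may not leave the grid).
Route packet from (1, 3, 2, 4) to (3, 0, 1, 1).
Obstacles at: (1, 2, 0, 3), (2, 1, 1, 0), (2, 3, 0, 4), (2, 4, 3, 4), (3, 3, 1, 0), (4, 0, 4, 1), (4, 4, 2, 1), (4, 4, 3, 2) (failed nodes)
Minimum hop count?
9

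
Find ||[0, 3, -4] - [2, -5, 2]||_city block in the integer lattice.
16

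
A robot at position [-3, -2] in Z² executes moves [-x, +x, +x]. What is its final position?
(-2, -2)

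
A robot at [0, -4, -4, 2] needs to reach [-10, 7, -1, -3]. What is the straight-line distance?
15.9687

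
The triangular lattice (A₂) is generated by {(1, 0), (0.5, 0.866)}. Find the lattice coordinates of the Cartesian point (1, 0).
b₁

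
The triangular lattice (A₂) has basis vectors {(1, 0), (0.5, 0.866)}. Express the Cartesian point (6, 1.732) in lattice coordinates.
5b₁ + 2b₂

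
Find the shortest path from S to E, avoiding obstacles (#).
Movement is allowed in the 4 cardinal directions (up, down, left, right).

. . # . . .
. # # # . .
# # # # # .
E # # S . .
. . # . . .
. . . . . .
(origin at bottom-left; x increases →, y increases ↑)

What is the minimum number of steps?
7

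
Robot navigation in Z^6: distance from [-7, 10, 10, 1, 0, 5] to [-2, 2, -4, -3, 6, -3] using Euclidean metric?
20.025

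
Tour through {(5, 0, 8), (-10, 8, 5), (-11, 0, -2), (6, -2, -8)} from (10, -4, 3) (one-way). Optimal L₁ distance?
74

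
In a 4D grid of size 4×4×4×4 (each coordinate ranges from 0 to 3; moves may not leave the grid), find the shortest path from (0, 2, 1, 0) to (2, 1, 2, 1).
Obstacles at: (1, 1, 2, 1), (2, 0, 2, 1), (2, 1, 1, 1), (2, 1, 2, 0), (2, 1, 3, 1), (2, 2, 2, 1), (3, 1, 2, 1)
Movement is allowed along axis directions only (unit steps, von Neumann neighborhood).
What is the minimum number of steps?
7
(one shortest path: (0, 2, 1, 0) → (1, 2, 1, 0) → (2, 2, 1, 0) → (2, 2, 1, 1) → (2, 2, 1, 2) → (2, 1, 1, 2) → (2, 1, 2, 2) → (2, 1, 2, 1))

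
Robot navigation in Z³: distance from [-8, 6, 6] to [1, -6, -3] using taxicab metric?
30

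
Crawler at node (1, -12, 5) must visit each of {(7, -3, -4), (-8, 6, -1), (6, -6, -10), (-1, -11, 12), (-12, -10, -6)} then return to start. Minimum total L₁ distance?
128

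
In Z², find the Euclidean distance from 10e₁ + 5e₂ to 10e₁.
5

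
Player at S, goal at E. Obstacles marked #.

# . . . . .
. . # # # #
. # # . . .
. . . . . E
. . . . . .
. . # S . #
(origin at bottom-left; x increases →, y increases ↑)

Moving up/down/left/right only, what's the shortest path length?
4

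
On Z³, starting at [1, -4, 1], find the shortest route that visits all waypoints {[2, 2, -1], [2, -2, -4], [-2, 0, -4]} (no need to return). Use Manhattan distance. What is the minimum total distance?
22
(one optimal route: (1, -4, 1) → (2, 2, -1) → (2, -2, -4) → (-2, 0, -4))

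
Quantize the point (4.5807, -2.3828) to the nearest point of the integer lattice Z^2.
(5, -2)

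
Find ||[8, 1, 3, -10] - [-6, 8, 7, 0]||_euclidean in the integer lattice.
19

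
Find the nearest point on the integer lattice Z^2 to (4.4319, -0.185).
(4, 0)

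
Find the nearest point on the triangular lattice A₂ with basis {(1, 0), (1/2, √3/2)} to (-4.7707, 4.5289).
(-4.5, 4.33)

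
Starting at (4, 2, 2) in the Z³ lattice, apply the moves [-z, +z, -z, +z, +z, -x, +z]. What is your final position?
(3, 2, 4)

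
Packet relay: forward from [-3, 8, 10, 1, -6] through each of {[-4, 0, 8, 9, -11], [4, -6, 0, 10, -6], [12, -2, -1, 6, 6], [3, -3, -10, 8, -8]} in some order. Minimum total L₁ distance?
103
(one optimal route: (-3, 8, 10, 1, -6) → (-4, 0, 8, 9, -11) → (3, -3, -10, 8, -8) → (4, -6, 0, 10, -6) → (12, -2, -1, 6, 6))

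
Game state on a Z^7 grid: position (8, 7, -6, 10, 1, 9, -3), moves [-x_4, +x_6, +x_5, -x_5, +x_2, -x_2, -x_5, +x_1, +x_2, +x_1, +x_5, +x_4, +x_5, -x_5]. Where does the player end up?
(10, 8, -6, 10, 1, 10, -3)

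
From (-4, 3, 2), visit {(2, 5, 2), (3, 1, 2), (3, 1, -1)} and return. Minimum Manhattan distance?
28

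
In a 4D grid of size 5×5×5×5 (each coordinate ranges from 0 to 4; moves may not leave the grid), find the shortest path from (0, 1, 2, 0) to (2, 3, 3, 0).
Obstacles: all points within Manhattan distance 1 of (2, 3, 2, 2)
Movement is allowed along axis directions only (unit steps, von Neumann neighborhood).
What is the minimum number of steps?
5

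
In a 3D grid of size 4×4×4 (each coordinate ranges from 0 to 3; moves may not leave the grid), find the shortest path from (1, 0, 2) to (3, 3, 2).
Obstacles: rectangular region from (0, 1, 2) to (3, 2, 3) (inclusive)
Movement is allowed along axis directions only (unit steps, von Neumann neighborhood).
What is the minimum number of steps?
7
(one shortest path: (1, 0, 2) → (2, 0, 2) → (3, 0, 2) → (3, 0, 1) → (3, 1, 1) → (3, 2, 1) → (3, 3, 1) → (3, 3, 2))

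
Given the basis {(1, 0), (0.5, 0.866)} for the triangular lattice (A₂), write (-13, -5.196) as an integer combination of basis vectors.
-10b₁ - 6b₂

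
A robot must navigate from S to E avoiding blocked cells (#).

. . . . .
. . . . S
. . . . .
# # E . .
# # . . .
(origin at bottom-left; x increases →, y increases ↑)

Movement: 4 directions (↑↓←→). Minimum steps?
4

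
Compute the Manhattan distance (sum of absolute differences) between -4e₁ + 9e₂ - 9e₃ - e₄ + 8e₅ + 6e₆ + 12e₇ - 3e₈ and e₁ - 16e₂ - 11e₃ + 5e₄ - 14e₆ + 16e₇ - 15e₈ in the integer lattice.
82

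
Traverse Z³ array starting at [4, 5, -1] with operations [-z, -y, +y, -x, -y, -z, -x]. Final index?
(2, 4, -3)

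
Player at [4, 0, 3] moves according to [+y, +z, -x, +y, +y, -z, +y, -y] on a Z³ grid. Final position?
(3, 3, 3)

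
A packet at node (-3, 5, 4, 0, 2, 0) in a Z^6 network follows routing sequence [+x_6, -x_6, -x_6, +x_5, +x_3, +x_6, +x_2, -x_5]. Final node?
(-3, 6, 5, 0, 2, 0)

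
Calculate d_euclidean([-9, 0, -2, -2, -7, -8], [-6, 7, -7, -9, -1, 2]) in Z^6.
16.3707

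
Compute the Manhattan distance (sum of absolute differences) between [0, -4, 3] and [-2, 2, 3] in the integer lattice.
8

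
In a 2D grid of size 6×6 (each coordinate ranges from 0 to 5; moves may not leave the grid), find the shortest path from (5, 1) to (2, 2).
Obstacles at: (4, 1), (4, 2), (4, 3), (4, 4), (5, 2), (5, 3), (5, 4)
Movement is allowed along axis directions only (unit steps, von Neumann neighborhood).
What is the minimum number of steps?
6
(one shortest path: (5, 1) → (5, 0) → (4, 0) → (3, 0) → (2, 0) → (2, 1) → (2, 2))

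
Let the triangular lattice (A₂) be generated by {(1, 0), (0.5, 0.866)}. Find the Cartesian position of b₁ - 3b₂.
(-0.5, -2.598)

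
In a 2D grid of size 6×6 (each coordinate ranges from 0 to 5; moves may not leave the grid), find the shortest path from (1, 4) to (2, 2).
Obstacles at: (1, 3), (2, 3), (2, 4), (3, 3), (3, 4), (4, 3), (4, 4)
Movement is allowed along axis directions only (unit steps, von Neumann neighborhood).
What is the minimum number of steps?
5
(one shortest path: (1, 4) → (0, 4) → (0, 3) → (0, 2) → (1, 2) → (2, 2))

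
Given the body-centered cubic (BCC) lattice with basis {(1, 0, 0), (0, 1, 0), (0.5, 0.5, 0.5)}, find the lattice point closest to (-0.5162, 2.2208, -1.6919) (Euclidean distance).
(-0.5, 2.5, -1.5)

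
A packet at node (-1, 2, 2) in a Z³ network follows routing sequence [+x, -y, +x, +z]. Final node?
(1, 1, 3)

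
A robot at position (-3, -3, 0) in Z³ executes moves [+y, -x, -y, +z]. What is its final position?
(-4, -3, 1)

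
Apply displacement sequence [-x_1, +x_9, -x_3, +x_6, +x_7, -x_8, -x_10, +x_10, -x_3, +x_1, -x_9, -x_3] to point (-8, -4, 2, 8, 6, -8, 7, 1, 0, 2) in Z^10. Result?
(-8, -4, -1, 8, 6, -7, 8, 0, 0, 2)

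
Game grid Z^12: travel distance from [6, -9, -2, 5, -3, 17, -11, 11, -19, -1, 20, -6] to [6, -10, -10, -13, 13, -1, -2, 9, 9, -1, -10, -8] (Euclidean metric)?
52.3641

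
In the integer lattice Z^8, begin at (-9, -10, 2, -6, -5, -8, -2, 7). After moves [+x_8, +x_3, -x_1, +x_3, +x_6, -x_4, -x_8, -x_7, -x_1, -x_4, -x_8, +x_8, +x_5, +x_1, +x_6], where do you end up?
(-10, -10, 4, -8, -4, -6, -3, 7)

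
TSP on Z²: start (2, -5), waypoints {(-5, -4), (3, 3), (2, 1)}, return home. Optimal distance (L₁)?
32
(one optimal route: (2, -5) → (-5, -4) → (3, 3) → (2, 1) → (2, -5))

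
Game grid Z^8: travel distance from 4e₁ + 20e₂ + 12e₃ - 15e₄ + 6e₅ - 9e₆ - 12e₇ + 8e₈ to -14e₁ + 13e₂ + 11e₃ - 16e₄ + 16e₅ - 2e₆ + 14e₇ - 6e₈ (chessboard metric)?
26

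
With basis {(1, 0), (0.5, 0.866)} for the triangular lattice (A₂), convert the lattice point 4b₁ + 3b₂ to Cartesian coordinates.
(5.5, 2.598)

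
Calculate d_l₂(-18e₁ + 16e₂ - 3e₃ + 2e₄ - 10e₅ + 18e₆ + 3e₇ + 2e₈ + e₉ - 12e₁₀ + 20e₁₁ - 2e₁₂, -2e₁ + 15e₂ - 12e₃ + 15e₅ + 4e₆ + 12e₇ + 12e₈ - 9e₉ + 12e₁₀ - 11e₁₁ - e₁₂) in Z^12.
54.6077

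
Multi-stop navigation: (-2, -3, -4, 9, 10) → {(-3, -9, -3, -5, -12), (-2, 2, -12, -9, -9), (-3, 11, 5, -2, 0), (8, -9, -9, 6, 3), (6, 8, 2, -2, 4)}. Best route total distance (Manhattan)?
160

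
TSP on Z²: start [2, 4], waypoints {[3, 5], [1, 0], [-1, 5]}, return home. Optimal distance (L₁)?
18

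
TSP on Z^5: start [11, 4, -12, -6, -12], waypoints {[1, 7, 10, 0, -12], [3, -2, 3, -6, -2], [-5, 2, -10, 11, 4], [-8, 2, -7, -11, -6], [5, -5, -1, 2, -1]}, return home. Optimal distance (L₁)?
208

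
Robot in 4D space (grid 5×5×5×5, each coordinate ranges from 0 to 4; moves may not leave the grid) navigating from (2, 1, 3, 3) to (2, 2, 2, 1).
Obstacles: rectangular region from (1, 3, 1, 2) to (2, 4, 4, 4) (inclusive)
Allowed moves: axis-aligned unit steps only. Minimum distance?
4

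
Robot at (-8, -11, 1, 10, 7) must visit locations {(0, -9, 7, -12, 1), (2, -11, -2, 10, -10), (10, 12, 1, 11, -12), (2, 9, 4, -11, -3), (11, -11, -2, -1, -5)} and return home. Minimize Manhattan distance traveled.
218
(one optimal route: (-8, -11, 1, 10, 7) → (0, -9, 7, -12, 1) → (2, 9, 4, -11, -3) → (10, 12, 1, 11, -12) → (11, -11, -2, -1, -5) → (2, -11, -2, 10, -10) → (-8, -11, 1, 10, 7))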